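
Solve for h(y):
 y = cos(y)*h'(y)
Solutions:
 h(y) = C1 + Integral(y/cos(y), y)


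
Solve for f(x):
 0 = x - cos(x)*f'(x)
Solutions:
 f(x) = C1 + Integral(x/cos(x), x)


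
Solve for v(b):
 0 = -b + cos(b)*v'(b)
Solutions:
 v(b) = C1 + Integral(b/cos(b), b)


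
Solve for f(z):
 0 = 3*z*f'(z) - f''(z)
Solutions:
 f(z) = C1 + C2*erfi(sqrt(6)*z/2)


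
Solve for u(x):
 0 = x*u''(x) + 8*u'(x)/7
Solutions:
 u(x) = C1 + C2/x^(1/7)


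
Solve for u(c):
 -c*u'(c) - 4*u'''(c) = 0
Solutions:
 u(c) = C1 + Integral(C2*airyai(-2^(1/3)*c/2) + C3*airybi(-2^(1/3)*c/2), c)


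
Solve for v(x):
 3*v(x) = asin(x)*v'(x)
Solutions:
 v(x) = C1*exp(3*Integral(1/asin(x), x))


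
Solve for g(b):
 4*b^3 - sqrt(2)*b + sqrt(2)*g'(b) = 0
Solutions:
 g(b) = C1 - sqrt(2)*b^4/2 + b^2/2


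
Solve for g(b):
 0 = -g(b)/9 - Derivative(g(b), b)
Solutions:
 g(b) = C1*exp(-b/9)


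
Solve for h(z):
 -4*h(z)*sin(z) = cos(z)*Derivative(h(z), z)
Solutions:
 h(z) = C1*cos(z)^4


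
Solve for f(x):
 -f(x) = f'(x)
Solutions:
 f(x) = C1*exp(-x)


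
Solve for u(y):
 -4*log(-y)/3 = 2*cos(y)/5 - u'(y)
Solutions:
 u(y) = C1 + 4*y*log(-y)/3 - 4*y/3 + 2*sin(y)/5


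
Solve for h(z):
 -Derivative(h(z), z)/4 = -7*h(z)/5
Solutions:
 h(z) = C1*exp(28*z/5)


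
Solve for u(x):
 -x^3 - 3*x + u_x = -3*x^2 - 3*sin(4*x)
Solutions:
 u(x) = C1 + x^4/4 - x^3 + 3*x^2/2 + 3*cos(4*x)/4


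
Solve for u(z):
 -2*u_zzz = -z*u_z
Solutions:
 u(z) = C1 + Integral(C2*airyai(2^(2/3)*z/2) + C3*airybi(2^(2/3)*z/2), z)


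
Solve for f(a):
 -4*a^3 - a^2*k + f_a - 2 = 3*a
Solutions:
 f(a) = C1 + a^4 + a^3*k/3 + 3*a^2/2 + 2*a


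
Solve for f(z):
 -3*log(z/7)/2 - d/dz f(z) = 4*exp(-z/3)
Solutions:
 f(z) = C1 - 3*z*log(z)/2 + 3*z*(1 + log(7))/2 + 12*exp(-z/3)


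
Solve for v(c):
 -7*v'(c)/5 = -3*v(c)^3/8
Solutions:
 v(c) = -2*sqrt(7)*sqrt(-1/(C1 + 15*c))
 v(c) = 2*sqrt(7)*sqrt(-1/(C1 + 15*c))


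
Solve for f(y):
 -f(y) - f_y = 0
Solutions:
 f(y) = C1*exp(-y)


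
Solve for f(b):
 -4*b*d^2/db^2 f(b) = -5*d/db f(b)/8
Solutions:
 f(b) = C1 + C2*b^(37/32)


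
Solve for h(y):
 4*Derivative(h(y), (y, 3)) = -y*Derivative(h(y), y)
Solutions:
 h(y) = C1 + Integral(C2*airyai(-2^(1/3)*y/2) + C3*airybi(-2^(1/3)*y/2), y)


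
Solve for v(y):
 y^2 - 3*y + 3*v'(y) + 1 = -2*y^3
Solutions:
 v(y) = C1 - y^4/6 - y^3/9 + y^2/2 - y/3


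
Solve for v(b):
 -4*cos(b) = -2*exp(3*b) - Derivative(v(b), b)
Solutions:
 v(b) = C1 - 2*exp(3*b)/3 + 4*sin(b)


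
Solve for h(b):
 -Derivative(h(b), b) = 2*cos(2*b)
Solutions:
 h(b) = C1 - sin(2*b)


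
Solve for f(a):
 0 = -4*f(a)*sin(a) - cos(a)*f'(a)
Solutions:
 f(a) = C1*cos(a)^4


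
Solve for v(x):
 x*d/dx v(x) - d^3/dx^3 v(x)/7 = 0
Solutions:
 v(x) = C1 + Integral(C2*airyai(7^(1/3)*x) + C3*airybi(7^(1/3)*x), x)


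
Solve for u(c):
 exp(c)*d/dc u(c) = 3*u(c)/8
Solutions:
 u(c) = C1*exp(-3*exp(-c)/8)


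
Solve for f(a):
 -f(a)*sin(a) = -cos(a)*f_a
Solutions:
 f(a) = C1/cos(a)


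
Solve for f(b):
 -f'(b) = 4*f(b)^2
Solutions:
 f(b) = 1/(C1 + 4*b)


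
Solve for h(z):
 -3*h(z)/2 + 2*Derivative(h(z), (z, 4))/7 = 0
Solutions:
 h(z) = C1*exp(-sqrt(2)*21^(1/4)*z/2) + C2*exp(sqrt(2)*21^(1/4)*z/2) + C3*sin(sqrt(2)*21^(1/4)*z/2) + C4*cos(sqrt(2)*21^(1/4)*z/2)


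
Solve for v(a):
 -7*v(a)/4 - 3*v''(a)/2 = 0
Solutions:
 v(a) = C1*sin(sqrt(42)*a/6) + C2*cos(sqrt(42)*a/6)


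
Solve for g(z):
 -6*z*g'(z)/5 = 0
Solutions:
 g(z) = C1


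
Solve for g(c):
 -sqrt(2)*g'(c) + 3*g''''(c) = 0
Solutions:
 g(c) = C1 + C4*exp(2^(1/6)*3^(2/3)*c/3) + (C2*sin(6^(1/6)*c/2) + C3*cos(6^(1/6)*c/2))*exp(-2^(1/6)*3^(2/3)*c/6)


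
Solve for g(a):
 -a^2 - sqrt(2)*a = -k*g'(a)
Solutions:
 g(a) = C1 + a^3/(3*k) + sqrt(2)*a^2/(2*k)


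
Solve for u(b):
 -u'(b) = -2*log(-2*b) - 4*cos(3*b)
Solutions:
 u(b) = C1 + 2*b*log(-b) - 2*b + 2*b*log(2) + 4*sin(3*b)/3


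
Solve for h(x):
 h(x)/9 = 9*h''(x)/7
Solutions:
 h(x) = C1*exp(-sqrt(7)*x/9) + C2*exp(sqrt(7)*x/9)


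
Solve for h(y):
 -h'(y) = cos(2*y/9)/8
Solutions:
 h(y) = C1 - 9*sin(2*y/9)/16


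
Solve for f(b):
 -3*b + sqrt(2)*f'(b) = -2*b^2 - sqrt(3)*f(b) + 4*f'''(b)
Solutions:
 f(b) = C1*exp(-b*(sqrt(6)/(sqrt(81 - 2*sqrt(2)) + 9)^(1/3) + sqrt(3)*(sqrt(81 - 2*sqrt(2)) + 9)^(1/3))/12)*sin(b*(-sqrt(2)/(sqrt(81 - 2*sqrt(2)) + 9)^(1/3) + (sqrt(81 - 2*sqrt(2)) + 9)^(1/3))/4) + C2*exp(-b*(sqrt(6)/(sqrt(81 - 2*sqrt(2)) + 9)^(1/3) + sqrt(3)*(sqrt(81 - 2*sqrt(2)) + 9)^(1/3))/12)*cos(b*(-sqrt(2)/(sqrt(81 - 2*sqrt(2)) + 9)^(1/3) + (sqrt(81 - 2*sqrt(2)) + 9)^(1/3))/4) + C3*exp(b*(sqrt(6)/(sqrt(81 - 2*sqrt(2)) + 9)^(1/3) + sqrt(3)*(sqrt(81 - 2*sqrt(2)) + 9)^(1/3))/6) - 2*sqrt(3)*b^2/3 + sqrt(3)*b + 4*sqrt(2)*b/3 - 8*sqrt(3)/9 - sqrt(2)


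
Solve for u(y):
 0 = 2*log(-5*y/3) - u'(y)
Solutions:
 u(y) = C1 + 2*y*log(-y) + 2*y*(-log(3) - 1 + log(5))


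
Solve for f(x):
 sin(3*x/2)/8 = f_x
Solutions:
 f(x) = C1 - cos(3*x/2)/12


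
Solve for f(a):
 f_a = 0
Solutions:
 f(a) = C1


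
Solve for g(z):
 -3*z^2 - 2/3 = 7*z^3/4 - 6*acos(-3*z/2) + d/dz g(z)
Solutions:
 g(z) = C1 - 7*z^4/16 - z^3 + 6*z*acos(-3*z/2) - 2*z/3 + 2*sqrt(4 - 9*z^2)


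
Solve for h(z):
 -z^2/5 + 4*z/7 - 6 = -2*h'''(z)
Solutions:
 h(z) = C1 + C2*z + C3*z^2 + z^5/600 - z^4/84 + z^3/2


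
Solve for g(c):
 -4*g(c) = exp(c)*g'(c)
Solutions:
 g(c) = C1*exp(4*exp(-c))


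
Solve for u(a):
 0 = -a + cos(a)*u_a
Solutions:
 u(a) = C1 + Integral(a/cos(a), a)


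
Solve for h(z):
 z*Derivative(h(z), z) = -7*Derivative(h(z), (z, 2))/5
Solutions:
 h(z) = C1 + C2*erf(sqrt(70)*z/14)


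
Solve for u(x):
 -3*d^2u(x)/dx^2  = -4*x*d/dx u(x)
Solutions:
 u(x) = C1 + C2*erfi(sqrt(6)*x/3)


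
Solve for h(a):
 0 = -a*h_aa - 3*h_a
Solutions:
 h(a) = C1 + C2/a^2


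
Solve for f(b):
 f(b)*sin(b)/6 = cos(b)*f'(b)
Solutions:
 f(b) = C1/cos(b)^(1/6)


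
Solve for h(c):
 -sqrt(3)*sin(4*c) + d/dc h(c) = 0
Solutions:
 h(c) = C1 - sqrt(3)*cos(4*c)/4


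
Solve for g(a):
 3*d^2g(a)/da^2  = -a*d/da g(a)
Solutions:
 g(a) = C1 + C2*erf(sqrt(6)*a/6)


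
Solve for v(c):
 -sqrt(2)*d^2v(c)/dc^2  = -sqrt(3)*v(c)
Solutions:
 v(c) = C1*exp(-2^(3/4)*3^(1/4)*c/2) + C2*exp(2^(3/4)*3^(1/4)*c/2)


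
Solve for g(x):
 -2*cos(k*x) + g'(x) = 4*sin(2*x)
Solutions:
 g(x) = C1 - 2*cos(2*x) + 2*sin(k*x)/k


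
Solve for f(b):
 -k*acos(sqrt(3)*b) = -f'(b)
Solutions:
 f(b) = C1 + k*(b*acos(sqrt(3)*b) - sqrt(3)*sqrt(1 - 3*b^2)/3)


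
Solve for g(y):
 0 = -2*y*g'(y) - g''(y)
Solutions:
 g(y) = C1 + C2*erf(y)


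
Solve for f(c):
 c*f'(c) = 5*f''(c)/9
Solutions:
 f(c) = C1 + C2*erfi(3*sqrt(10)*c/10)


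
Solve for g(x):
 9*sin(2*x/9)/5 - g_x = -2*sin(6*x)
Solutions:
 g(x) = C1 - 81*cos(2*x/9)/10 - cos(6*x)/3


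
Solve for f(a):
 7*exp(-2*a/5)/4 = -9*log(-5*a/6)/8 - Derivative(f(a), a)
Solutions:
 f(a) = C1 - 9*a*log(-a)/8 + 9*a*(-log(5) + 1 + log(6))/8 + 35*exp(-2*a/5)/8


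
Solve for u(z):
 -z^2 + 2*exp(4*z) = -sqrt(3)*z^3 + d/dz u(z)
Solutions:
 u(z) = C1 + sqrt(3)*z^4/4 - z^3/3 + exp(4*z)/2


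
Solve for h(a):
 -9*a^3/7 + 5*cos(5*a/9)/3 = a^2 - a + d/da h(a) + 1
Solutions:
 h(a) = C1 - 9*a^4/28 - a^3/3 + a^2/2 - a + 3*sin(5*a/9)


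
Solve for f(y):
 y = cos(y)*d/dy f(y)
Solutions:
 f(y) = C1 + Integral(y/cos(y), y)


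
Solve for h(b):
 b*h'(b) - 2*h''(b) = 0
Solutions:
 h(b) = C1 + C2*erfi(b/2)


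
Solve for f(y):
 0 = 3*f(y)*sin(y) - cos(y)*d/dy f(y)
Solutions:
 f(y) = C1/cos(y)^3


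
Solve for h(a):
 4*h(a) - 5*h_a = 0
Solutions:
 h(a) = C1*exp(4*a/5)


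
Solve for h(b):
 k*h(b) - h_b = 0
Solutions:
 h(b) = C1*exp(b*k)


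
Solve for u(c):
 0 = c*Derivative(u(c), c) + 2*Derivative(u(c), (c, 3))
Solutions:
 u(c) = C1 + Integral(C2*airyai(-2^(2/3)*c/2) + C3*airybi(-2^(2/3)*c/2), c)


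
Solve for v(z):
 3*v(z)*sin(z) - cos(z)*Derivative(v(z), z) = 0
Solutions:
 v(z) = C1/cos(z)^3


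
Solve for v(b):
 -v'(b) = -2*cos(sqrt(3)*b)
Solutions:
 v(b) = C1 + 2*sqrt(3)*sin(sqrt(3)*b)/3


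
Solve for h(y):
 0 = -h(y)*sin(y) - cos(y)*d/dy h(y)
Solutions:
 h(y) = C1*cos(y)


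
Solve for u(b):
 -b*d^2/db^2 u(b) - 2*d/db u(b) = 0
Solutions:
 u(b) = C1 + C2/b


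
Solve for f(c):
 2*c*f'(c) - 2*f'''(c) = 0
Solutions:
 f(c) = C1 + Integral(C2*airyai(c) + C3*airybi(c), c)


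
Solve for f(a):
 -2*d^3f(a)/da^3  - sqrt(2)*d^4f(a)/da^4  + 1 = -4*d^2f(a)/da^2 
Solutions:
 f(a) = C1 + C2*a + C3*exp(sqrt(2)*a*(-1 + sqrt(1 + 4*sqrt(2)))/2) + C4*exp(-sqrt(2)*a*(1 + sqrt(1 + 4*sqrt(2)))/2) - a^2/8


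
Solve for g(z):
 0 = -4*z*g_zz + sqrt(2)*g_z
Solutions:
 g(z) = C1 + C2*z^(sqrt(2)/4 + 1)


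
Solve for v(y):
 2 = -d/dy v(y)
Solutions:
 v(y) = C1 - 2*y


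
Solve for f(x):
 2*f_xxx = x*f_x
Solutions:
 f(x) = C1 + Integral(C2*airyai(2^(2/3)*x/2) + C3*airybi(2^(2/3)*x/2), x)


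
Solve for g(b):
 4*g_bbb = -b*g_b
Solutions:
 g(b) = C1 + Integral(C2*airyai(-2^(1/3)*b/2) + C3*airybi(-2^(1/3)*b/2), b)


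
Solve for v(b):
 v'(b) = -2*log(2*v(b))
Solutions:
 Integral(1/(log(_y) + log(2)), (_y, v(b)))/2 = C1 - b


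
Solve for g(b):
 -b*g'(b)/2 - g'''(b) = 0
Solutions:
 g(b) = C1 + Integral(C2*airyai(-2^(2/3)*b/2) + C3*airybi(-2^(2/3)*b/2), b)


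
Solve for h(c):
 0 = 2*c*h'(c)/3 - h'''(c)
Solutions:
 h(c) = C1 + Integral(C2*airyai(2^(1/3)*3^(2/3)*c/3) + C3*airybi(2^(1/3)*3^(2/3)*c/3), c)


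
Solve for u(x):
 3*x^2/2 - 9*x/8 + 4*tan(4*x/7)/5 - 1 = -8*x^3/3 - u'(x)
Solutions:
 u(x) = C1 - 2*x^4/3 - x^3/2 + 9*x^2/16 + x + 7*log(cos(4*x/7))/5


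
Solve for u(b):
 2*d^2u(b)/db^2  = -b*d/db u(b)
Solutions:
 u(b) = C1 + C2*erf(b/2)


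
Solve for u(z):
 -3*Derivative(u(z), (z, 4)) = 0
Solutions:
 u(z) = C1 + C2*z + C3*z^2 + C4*z^3


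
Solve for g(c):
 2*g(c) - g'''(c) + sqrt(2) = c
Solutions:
 g(c) = C3*exp(2^(1/3)*c) + c/2 + (C1*sin(2^(1/3)*sqrt(3)*c/2) + C2*cos(2^(1/3)*sqrt(3)*c/2))*exp(-2^(1/3)*c/2) - sqrt(2)/2


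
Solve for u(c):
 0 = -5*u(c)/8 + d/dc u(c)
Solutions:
 u(c) = C1*exp(5*c/8)


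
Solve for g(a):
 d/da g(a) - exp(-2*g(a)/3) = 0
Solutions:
 g(a) = 3*log(-sqrt(C1 + a)) - 3*log(3) + 3*log(6)/2
 g(a) = 3*log(C1 + a)/2 - 3*log(3) + 3*log(6)/2


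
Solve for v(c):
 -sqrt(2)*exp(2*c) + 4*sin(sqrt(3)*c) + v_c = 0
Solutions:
 v(c) = C1 + sqrt(2)*exp(2*c)/2 + 4*sqrt(3)*cos(sqrt(3)*c)/3


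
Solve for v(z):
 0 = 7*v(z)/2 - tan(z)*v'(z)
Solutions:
 v(z) = C1*sin(z)^(7/2)


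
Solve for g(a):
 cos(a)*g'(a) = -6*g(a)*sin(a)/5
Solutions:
 g(a) = C1*cos(a)^(6/5)


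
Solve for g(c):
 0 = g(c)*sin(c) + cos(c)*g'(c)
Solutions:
 g(c) = C1*cos(c)


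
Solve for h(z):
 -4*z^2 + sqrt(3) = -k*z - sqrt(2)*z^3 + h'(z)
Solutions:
 h(z) = C1 + k*z^2/2 + sqrt(2)*z^4/4 - 4*z^3/3 + sqrt(3)*z


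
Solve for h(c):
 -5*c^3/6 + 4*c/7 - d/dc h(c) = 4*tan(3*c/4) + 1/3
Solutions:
 h(c) = C1 - 5*c^4/24 + 2*c^2/7 - c/3 + 16*log(cos(3*c/4))/3


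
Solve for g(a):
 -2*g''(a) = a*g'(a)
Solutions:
 g(a) = C1 + C2*erf(a/2)


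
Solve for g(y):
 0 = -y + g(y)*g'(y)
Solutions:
 g(y) = -sqrt(C1 + y^2)
 g(y) = sqrt(C1 + y^2)


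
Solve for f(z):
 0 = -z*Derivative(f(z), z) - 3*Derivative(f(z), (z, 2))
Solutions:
 f(z) = C1 + C2*erf(sqrt(6)*z/6)


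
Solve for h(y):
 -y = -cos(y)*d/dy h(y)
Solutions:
 h(y) = C1 + Integral(y/cos(y), y)


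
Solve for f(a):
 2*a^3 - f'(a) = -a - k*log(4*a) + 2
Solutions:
 f(a) = C1 + a^4/2 + a^2/2 + a*k*log(a) - a*k + a*k*log(4) - 2*a


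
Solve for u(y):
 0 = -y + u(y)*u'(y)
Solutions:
 u(y) = -sqrt(C1 + y^2)
 u(y) = sqrt(C1 + y^2)


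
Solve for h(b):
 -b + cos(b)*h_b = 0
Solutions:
 h(b) = C1 + Integral(b/cos(b), b)


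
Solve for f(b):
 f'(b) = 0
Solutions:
 f(b) = C1


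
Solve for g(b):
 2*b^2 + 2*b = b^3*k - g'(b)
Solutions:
 g(b) = C1 + b^4*k/4 - 2*b^3/3 - b^2


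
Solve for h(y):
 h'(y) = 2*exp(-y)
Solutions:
 h(y) = C1 - 2*exp(-y)


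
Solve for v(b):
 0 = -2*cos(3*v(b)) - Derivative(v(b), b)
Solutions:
 v(b) = -asin((C1 + exp(12*b))/(C1 - exp(12*b)))/3 + pi/3
 v(b) = asin((C1 + exp(12*b))/(C1 - exp(12*b)))/3


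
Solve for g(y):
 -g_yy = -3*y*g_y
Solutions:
 g(y) = C1 + C2*erfi(sqrt(6)*y/2)


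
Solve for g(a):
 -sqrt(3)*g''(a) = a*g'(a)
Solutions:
 g(a) = C1 + C2*erf(sqrt(2)*3^(3/4)*a/6)


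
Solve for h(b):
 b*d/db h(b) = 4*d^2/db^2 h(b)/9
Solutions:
 h(b) = C1 + C2*erfi(3*sqrt(2)*b/4)


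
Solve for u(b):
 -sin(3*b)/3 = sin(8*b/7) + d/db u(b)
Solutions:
 u(b) = C1 + 7*cos(8*b/7)/8 + cos(3*b)/9


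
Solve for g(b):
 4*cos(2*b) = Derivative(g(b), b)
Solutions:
 g(b) = C1 + 2*sin(2*b)


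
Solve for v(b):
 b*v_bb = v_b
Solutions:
 v(b) = C1 + C2*b^2


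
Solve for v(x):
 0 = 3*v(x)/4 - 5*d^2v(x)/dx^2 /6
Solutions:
 v(x) = C1*exp(-3*sqrt(10)*x/10) + C2*exp(3*sqrt(10)*x/10)


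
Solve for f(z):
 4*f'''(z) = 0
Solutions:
 f(z) = C1 + C2*z + C3*z^2


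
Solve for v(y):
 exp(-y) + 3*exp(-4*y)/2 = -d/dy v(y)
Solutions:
 v(y) = C1 + exp(-y) + 3*exp(-4*y)/8


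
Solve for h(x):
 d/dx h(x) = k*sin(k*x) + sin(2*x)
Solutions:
 h(x) = C1 - cos(2*x)/2 - cos(k*x)


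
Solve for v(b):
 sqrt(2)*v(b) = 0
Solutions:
 v(b) = 0


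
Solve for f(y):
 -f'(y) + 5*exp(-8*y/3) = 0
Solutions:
 f(y) = C1 - 15*exp(-8*y/3)/8


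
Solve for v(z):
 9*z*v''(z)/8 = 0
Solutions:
 v(z) = C1 + C2*z


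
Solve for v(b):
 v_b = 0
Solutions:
 v(b) = C1


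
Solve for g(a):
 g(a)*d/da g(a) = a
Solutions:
 g(a) = -sqrt(C1 + a^2)
 g(a) = sqrt(C1 + a^2)


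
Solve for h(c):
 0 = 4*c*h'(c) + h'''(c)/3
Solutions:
 h(c) = C1 + Integral(C2*airyai(-12^(1/3)*c) + C3*airybi(-12^(1/3)*c), c)


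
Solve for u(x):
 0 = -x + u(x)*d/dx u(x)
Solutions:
 u(x) = -sqrt(C1 + x^2)
 u(x) = sqrt(C1 + x^2)


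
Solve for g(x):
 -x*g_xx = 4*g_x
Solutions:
 g(x) = C1 + C2/x^3


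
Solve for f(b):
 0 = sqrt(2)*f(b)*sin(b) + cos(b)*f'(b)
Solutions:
 f(b) = C1*cos(b)^(sqrt(2))


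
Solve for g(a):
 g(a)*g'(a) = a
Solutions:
 g(a) = -sqrt(C1 + a^2)
 g(a) = sqrt(C1 + a^2)


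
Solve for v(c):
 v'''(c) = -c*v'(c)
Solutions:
 v(c) = C1 + Integral(C2*airyai(-c) + C3*airybi(-c), c)


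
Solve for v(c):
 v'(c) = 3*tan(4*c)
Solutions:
 v(c) = C1 - 3*log(cos(4*c))/4


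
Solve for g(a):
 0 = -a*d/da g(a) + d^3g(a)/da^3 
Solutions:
 g(a) = C1 + Integral(C2*airyai(a) + C3*airybi(a), a)


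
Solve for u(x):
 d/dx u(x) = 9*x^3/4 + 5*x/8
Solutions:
 u(x) = C1 + 9*x^4/16 + 5*x^2/16


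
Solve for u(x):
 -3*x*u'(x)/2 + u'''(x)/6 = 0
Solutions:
 u(x) = C1 + Integral(C2*airyai(3^(2/3)*x) + C3*airybi(3^(2/3)*x), x)


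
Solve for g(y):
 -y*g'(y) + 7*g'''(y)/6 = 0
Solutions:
 g(y) = C1 + Integral(C2*airyai(6^(1/3)*7^(2/3)*y/7) + C3*airybi(6^(1/3)*7^(2/3)*y/7), y)


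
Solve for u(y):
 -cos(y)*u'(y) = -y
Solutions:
 u(y) = C1 + Integral(y/cos(y), y)


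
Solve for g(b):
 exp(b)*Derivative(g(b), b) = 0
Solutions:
 g(b) = C1


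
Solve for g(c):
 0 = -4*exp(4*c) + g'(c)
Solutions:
 g(c) = C1 + exp(4*c)


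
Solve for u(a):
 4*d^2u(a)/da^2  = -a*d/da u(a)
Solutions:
 u(a) = C1 + C2*erf(sqrt(2)*a/4)


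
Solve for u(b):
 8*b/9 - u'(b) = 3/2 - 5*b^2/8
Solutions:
 u(b) = C1 + 5*b^3/24 + 4*b^2/9 - 3*b/2


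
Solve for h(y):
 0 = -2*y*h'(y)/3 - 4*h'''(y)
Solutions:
 h(y) = C1 + Integral(C2*airyai(-6^(2/3)*y/6) + C3*airybi(-6^(2/3)*y/6), y)


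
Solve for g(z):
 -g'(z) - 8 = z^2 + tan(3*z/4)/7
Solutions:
 g(z) = C1 - z^3/3 - 8*z + 4*log(cos(3*z/4))/21


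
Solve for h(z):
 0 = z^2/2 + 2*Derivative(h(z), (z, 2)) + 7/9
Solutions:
 h(z) = C1 + C2*z - z^4/48 - 7*z^2/36


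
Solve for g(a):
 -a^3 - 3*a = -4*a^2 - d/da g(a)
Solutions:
 g(a) = C1 + a^4/4 - 4*a^3/3 + 3*a^2/2


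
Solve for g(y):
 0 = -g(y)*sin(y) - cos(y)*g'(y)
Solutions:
 g(y) = C1*cos(y)


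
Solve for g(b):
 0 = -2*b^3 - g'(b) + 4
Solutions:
 g(b) = C1 - b^4/2 + 4*b


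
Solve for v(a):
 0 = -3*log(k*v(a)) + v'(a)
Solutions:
 li(k*v(a))/k = C1 + 3*a


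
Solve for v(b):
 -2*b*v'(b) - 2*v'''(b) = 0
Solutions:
 v(b) = C1 + Integral(C2*airyai(-b) + C3*airybi(-b), b)


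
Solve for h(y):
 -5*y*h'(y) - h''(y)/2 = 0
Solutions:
 h(y) = C1 + C2*erf(sqrt(5)*y)


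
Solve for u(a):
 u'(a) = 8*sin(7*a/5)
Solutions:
 u(a) = C1 - 40*cos(7*a/5)/7


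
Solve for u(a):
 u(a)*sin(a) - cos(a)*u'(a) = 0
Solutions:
 u(a) = C1/cos(a)


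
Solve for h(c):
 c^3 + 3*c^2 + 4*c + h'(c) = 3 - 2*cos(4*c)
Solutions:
 h(c) = C1 - c^4/4 - c^3 - 2*c^2 + 3*c - sin(4*c)/2


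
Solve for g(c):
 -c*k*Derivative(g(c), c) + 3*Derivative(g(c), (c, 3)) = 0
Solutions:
 g(c) = C1 + Integral(C2*airyai(3^(2/3)*c*k^(1/3)/3) + C3*airybi(3^(2/3)*c*k^(1/3)/3), c)


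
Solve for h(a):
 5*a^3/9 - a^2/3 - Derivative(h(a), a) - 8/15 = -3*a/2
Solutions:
 h(a) = C1 + 5*a^4/36 - a^3/9 + 3*a^2/4 - 8*a/15


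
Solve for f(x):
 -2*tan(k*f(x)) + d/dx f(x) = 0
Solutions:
 f(x) = Piecewise((-asin(exp(C1*k + 2*k*x))/k + pi/k, Ne(k, 0)), (nan, True))
 f(x) = Piecewise((asin(exp(C1*k + 2*k*x))/k, Ne(k, 0)), (nan, True))


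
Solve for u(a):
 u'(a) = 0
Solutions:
 u(a) = C1


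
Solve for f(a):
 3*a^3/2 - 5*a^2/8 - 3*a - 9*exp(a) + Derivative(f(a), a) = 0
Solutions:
 f(a) = C1 - 3*a^4/8 + 5*a^3/24 + 3*a^2/2 + 9*exp(a)


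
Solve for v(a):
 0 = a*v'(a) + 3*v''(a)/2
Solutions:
 v(a) = C1 + C2*erf(sqrt(3)*a/3)


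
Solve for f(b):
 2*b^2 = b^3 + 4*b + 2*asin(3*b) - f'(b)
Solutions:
 f(b) = C1 + b^4/4 - 2*b^3/3 + 2*b^2 + 2*b*asin(3*b) + 2*sqrt(1 - 9*b^2)/3


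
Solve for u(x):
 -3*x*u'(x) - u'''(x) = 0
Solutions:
 u(x) = C1 + Integral(C2*airyai(-3^(1/3)*x) + C3*airybi(-3^(1/3)*x), x)


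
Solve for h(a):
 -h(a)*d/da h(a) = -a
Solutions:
 h(a) = -sqrt(C1 + a^2)
 h(a) = sqrt(C1 + a^2)


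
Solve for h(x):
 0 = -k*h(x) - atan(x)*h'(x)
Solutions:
 h(x) = C1*exp(-k*Integral(1/atan(x), x))


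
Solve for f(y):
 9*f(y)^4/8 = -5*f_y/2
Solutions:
 f(y) = 20^(1/3)*(1/(C1 + 27*y))^(1/3)
 f(y) = 20^(1/3)*(-3^(2/3) - 3*3^(1/6)*I)*(1/(C1 + 9*y))^(1/3)/6
 f(y) = 20^(1/3)*(-3^(2/3) + 3*3^(1/6)*I)*(1/(C1 + 9*y))^(1/3)/6


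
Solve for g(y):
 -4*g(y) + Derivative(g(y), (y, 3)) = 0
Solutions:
 g(y) = C3*exp(2^(2/3)*y) + (C1*sin(2^(2/3)*sqrt(3)*y/2) + C2*cos(2^(2/3)*sqrt(3)*y/2))*exp(-2^(2/3)*y/2)


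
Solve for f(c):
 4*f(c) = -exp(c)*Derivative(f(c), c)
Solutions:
 f(c) = C1*exp(4*exp(-c))


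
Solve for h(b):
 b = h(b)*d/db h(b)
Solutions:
 h(b) = -sqrt(C1 + b^2)
 h(b) = sqrt(C1 + b^2)


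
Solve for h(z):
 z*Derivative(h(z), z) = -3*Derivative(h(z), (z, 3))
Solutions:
 h(z) = C1 + Integral(C2*airyai(-3^(2/3)*z/3) + C3*airybi(-3^(2/3)*z/3), z)


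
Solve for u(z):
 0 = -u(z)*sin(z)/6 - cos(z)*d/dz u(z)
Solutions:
 u(z) = C1*cos(z)^(1/6)


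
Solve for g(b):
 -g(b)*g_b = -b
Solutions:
 g(b) = -sqrt(C1 + b^2)
 g(b) = sqrt(C1 + b^2)


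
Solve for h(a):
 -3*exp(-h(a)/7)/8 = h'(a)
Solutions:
 h(a) = 7*log(C1 - 3*a/56)


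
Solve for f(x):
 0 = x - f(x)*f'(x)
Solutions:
 f(x) = -sqrt(C1 + x^2)
 f(x) = sqrt(C1 + x^2)


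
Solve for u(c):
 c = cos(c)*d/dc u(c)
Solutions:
 u(c) = C1 + Integral(c/cos(c), c)


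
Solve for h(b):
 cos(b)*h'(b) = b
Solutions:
 h(b) = C1 + Integral(b/cos(b), b)


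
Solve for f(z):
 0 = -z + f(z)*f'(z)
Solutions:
 f(z) = -sqrt(C1 + z^2)
 f(z) = sqrt(C1 + z^2)


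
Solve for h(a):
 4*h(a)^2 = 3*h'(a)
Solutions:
 h(a) = -3/(C1 + 4*a)


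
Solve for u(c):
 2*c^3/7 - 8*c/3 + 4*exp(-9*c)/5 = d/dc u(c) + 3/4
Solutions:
 u(c) = C1 + c^4/14 - 4*c^2/3 - 3*c/4 - 4*exp(-9*c)/45


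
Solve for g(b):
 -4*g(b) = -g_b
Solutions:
 g(b) = C1*exp(4*b)


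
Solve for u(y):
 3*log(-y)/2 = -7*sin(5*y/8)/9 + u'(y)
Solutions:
 u(y) = C1 + 3*y*log(-y)/2 - 3*y/2 - 56*cos(5*y/8)/45


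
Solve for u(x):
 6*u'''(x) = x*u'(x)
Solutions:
 u(x) = C1 + Integral(C2*airyai(6^(2/3)*x/6) + C3*airybi(6^(2/3)*x/6), x)


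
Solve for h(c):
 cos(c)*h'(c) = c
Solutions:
 h(c) = C1 + Integral(c/cos(c), c)


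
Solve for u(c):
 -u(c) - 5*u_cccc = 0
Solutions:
 u(c) = (C1*sin(sqrt(2)*5^(3/4)*c/10) + C2*cos(sqrt(2)*5^(3/4)*c/10))*exp(-sqrt(2)*5^(3/4)*c/10) + (C3*sin(sqrt(2)*5^(3/4)*c/10) + C4*cos(sqrt(2)*5^(3/4)*c/10))*exp(sqrt(2)*5^(3/4)*c/10)


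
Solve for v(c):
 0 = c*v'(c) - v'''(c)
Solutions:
 v(c) = C1 + Integral(C2*airyai(c) + C3*airybi(c), c)


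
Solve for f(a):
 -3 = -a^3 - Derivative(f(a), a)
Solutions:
 f(a) = C1 - a^4/4 + 3*a


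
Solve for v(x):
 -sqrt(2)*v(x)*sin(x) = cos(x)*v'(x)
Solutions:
 v(x) = C1*cos(x)^(sqrt(2))


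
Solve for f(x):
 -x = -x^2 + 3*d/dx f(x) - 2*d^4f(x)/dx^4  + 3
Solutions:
 f(x) = C1 + C4*exp(2^(2/3)*3^(1/3)*x/2) + x^3/9 - x^2/6 - x + (C2*sin(2^(2/3)*3^(5/6)*x/4) + C3*cos(2^(2/3)*3^(5/6)*x/4))*exp(-2^(2/3)*3^(1/3)*x/4)


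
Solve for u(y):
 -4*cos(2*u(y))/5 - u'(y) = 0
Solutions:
 4*y/5 - log(sin(2*u(y)) - 1)/4 + log(sin(2*u(y)) + 1)/4 = C1


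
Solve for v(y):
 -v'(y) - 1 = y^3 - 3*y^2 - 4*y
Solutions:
 v(y) = C1 - y^4/4 + y^3 + 2*y^2 - y


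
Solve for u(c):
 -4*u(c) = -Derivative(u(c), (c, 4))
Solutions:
 u(c) = C1*exp(-sqrt(2)*c) + C2*exp(sqrt(2)*c) + C3*sin(sqrt(2)*c) + C4*cos(sqrt(2)*c)


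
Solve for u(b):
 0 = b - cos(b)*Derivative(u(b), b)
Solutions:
 u(b) = C1 + Integral(b/cos(b), b)


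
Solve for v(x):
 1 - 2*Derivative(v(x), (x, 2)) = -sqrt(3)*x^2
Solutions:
 v(x) = C1 + C2*x + sqrt(3)*x^4/24 + x^2/4


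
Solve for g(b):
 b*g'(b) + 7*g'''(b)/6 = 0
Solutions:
 g(b) = C1 + Integral(C2*airyai(-6^(1/3)*7^(2/3)*b/7) + C3*airybi(-6^(1/3)*7^(2/3)*b/7), b)


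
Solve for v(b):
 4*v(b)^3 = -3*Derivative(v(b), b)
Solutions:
 v(b) = -sqrt(6)*sqrt(-1/(C1 - 4*b))/2
 v(b) = sqrt(6)*sqrt(-1/(C1 - 4*b))/2


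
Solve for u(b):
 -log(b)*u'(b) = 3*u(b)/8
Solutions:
 u(b) = C1*exp(-3*li(b)/8)


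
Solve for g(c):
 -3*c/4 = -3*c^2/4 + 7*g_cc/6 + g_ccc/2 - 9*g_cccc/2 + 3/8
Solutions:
 g(c) = C1 + C2*c + C3*exp(c*(1 - sqrt(85))/18) + C4*exp(c*(1 + sqrt(85))/18) + 3*c^4/56 - 39*c^3/196 + 7065*c^2/2744


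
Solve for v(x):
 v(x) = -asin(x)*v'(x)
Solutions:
 v(x) = C1*exp(-Integral(1/asin(x), x))


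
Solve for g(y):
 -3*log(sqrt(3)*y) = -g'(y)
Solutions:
 g(y) = C1 + 3*y*log(y) - 3*y + 3*y*log(3)/2


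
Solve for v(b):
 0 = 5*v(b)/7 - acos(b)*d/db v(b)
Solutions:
 v(b) = C1*exp(5*Integral(1/acos(b), b)/7)


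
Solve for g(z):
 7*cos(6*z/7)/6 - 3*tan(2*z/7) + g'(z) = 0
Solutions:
 g(z) = C1 - 21*log(cos(2*z/7))/2 - 49*sin(6*z/7)/36


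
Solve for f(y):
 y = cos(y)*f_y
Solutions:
 f(y) = C1 + Integral(y/cos(y), y)


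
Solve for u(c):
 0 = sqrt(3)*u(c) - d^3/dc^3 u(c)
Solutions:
 u(c) = C3*exp(3^(1/6)*c) + (C1*sin(3^(2/3)*c/2) + C2*cos(3^(2/3)*c/2))*exp(-3^(1/6)*c/2)


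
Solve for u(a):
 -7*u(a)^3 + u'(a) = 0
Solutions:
 u(a) = -sqrt(2)*sqrt(-1/(C1 + 7*a))/2
 u(a) = sqrt(2)*sqrt(-1/(C1 + 7*a))/2


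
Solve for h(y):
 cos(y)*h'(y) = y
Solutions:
 h(y) = C1 + Integral(y/cos(y), y)


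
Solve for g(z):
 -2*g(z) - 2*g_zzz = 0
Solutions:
 g(z) = C3*exp(-z) + (C1*sin(sqrt(3)*z/2) + C2*cos(sqrt(3)*z/2))*exp(z/2)


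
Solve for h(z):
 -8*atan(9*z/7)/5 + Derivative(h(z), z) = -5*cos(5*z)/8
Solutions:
 h(z) = C1 + 8*z*atan(9*z/7)/5 - 28*log(81*z^2 + 49)/45 - sin(5*z)/8


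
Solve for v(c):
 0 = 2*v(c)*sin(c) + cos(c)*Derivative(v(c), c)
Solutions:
 v(c) = C1*cos(c)^2


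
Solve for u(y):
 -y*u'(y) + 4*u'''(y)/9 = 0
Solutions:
 u(y) = C1 + Integral(C2*airyai(2^(1/3)*3^(2/3)*y/2) + C3*airybi(2^(1/3)*3^(2/3)*y/2), y)


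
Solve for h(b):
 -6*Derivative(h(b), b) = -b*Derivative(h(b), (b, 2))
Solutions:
 h(b) = C1 + C2*b^7


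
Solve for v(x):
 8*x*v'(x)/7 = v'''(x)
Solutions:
 v(x) = C1 + Integral(C2*airyai(2*7^(2/3)*x/7) + C3*airybi(2*7^(2/3)*x/7), x)


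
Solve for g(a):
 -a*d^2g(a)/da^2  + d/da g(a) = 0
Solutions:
 g(a) = C1 + C2*a^2


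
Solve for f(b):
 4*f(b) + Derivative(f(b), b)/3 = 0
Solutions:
 f(b) = C1*exp(-12*b)


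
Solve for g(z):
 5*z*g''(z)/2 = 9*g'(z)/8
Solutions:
 g(z) = C1 + C2*z^(29/20)


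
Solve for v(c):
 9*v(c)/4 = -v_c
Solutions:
 v(c) = C1*exp(-9*c/4)


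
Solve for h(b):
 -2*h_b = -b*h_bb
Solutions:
 h(b) = C1 + C2*b^3


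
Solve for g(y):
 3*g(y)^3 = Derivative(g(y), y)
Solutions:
 g(y) = -sqrt(2)*sqrt(-1/(C1 + 3*y))/2
 g(y) = sqrt(2)*sqrt(-1/(C1 + 3*y))/2


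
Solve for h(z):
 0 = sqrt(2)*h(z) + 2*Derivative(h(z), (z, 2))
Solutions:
 h(z) = C1*sin(2^(3/4)*z/2) + C2*cos(2^(3/4)*z/2)


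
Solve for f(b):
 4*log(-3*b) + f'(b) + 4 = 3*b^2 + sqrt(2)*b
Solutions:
 f(b) = C1 + b^3 + sqrt(2)*b^2/2 - 4*b*log(-b) - 4*b*log(3)


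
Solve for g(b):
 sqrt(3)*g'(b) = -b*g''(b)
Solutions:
 g(b) = C1 + C2*b^(1 - sqrt(3))


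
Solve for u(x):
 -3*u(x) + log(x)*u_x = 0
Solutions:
 u(x) = C1*exp(3*li(x))


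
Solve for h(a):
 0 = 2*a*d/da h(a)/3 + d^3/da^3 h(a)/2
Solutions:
 h(a) = C1 + Integral(C2*airyai(-6^(2/3)*a/3) + C3*airybi(-6^(2/3)*a/3), a)


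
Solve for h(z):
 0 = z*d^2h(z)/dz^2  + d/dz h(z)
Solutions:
 h(z) = C1 + C2*log(z)


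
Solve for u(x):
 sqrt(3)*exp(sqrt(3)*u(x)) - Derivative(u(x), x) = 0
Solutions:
 u(x) = sqrt(3)*(2*log(-1/(C1 + sqrt(3)*x)) - log(3))/6


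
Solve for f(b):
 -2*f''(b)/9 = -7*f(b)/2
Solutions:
 f(b) = C1*exp(-3*sqrt(7)*b/2) + C2*exp(3*sqrt(7)*b/2)


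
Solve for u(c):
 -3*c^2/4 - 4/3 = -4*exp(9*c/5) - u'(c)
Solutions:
 u(c) = C1 + c^3/4 + 4*c/3 - 20*exp(9*c/5)/9


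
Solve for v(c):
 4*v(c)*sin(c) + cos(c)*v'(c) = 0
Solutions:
 v(c) = C1*cos(c)^4


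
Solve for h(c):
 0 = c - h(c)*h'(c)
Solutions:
 h(c) = -sqrt(C1 + c^2)
 h(c) = sqrt(C1 + c^2)


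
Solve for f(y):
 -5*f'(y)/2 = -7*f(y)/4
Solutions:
 f(y) = C1*exp(7*y/10)


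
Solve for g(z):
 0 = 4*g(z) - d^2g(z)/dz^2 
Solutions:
 g(z) = C1*exp(-2*z) + C2*exp(2*z)


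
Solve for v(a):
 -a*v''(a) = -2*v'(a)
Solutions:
 v(a) = C1 + C2*a^3


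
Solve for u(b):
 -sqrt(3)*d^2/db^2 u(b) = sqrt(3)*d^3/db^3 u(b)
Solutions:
 u(b) = C1 + C2*b + C3*exp(-b)


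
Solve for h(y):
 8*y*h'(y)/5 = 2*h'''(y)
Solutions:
 h(y) = C1 + Integral(C2*airyai(10^(2/3)*y/5) + C3*airybi(10^(2/3)*y/5), y)


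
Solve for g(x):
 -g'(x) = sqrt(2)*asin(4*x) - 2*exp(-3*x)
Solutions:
 g(x) = C1 - sqrt(2)*x*asin(4*x) - sqrt(2)*sqrt(1 - 16*x^2)/4 - 2*exp(-3*x)/3


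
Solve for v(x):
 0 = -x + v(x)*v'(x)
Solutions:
 v(x) = -sqrt(C1 + x^2)
 v(x) = sqrt(C1 + x^2)


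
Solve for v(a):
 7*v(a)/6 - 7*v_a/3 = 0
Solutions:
 v(a) = C1*exp(a/2)


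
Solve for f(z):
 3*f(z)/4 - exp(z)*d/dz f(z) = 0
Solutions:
 f(z) = C1*exp(-3*exp(-z)/4)


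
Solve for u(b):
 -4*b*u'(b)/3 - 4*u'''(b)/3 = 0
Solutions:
 u(b) = C1 + Integral(C2*airyai(-b) + C3*airybi(-b), b)


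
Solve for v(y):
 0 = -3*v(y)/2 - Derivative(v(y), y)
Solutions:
 v(y) = C1*exp(-3*y/2)


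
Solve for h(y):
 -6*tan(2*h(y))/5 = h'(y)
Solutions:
 h(y) = -asin(C1*exp(-12*y/5))/2 + pi/2
 h(y) = asin(C1*exp(-12*y/5))/2


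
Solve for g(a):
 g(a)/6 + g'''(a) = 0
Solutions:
 g(a) = C3*exp(-6^(2/3)*a/6) + (C1*sin(2^(2/3)*3^(1/6)*a/4) + C2*cos(2^(2/3)*3^(1/6)*a/4))*exp(6^(2/3)*a/12)


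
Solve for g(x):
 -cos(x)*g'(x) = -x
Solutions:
 g(x) = C1 + Integral(x/cos(x), x)


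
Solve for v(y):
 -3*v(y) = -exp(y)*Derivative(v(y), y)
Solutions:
 v(y) = C1*exp(-3*exp(-y))


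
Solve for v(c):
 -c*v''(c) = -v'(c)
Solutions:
 v(c) = C1 + C2*c^2


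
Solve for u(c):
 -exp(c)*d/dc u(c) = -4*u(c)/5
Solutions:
 u(c) = C1*exp(-4*exp(-c)/5)


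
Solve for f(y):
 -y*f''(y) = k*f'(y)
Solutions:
 f(y) = C1 + y^(1 - re(k))*(C2*sin(log(y)*Abs(im(k))) + C3*cos(log(y)*im(k)))


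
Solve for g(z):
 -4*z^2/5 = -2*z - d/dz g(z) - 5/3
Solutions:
 g(z) = C1 + 4*z^3/15 - z^2 - 5*z/3


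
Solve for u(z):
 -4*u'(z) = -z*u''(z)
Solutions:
 u(z) = C1 + C2*z^5


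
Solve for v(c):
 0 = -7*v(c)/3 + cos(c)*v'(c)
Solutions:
 v(c) = C1*(sin(c) + 1)^(7/6)/(sin(c) - 1)^(7/6)


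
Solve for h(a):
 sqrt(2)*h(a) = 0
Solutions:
 h(a) = 0


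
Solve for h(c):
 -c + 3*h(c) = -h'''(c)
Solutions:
 h(c) = C3*exp(-3^(1/3)*c) + c/3 + (C1*sin(3^(5/6)*c/2) + C2*cos(3^(5/6)*c/2))*exp(3^(1/3)*c/2)


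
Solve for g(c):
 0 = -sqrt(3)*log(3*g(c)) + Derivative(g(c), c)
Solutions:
 -sqrt(3)*Integral(1/(log(_y) + log(3)), (_y, g(c)))/3 = C1 - c


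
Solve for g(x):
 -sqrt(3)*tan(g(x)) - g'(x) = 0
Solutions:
 g(x) = pi - asin(C1*exp(-sqrt(3)*x))
 g(x) = asin(C1*exp(-sqrt(3)*x))


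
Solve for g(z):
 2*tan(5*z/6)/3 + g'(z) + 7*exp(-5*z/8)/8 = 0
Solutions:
 g(z) = C1 - 2*log(tan(5*z/6)^2 + 1)/5 + 7*exp(-5*z/8)/5


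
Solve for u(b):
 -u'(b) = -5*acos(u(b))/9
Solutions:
 Integral(1/acos(_y), (_y, u(b))) = C1 + 5*b/9


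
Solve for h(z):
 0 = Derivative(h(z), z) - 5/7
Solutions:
 h(z) = C1 + 5*z/7


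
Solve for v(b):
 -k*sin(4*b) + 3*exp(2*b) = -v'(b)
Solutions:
 v(b) = C1 - k*cos(4*b)/4 - 3*exp(2*b)/2


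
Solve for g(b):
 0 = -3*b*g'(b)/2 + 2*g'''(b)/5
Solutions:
 g(b) = C1 + Integral(C2*airyai(30^(1/3)*b/2) + C3*airybi(30^(1/3)*b/2), b)


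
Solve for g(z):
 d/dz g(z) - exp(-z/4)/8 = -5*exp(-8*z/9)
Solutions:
 g(z) = C1 - exp(-z/4)/2 + 45*exp(-8*z/9)/8


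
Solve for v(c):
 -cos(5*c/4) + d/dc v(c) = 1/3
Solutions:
 v(c) = C1 + c/3 + 4*sin(5*c/4)/5


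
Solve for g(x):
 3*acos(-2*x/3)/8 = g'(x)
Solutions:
 g(x) = C1 + 3*x*acos(-2*x/3)/8 + 3*sqrt(9 - 4*x^2)/16


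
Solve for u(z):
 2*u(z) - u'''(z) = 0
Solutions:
 u(z) = C3*exp(2^(1/3)*z) + (C1*sin(2^(1/3)*sqrt(3)*z/2) + C2*cos(2^(1/3)*sqrt(3)*z/2))*exp(-2^(1/3)*z/2)


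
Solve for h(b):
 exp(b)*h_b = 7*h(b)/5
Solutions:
 h(b) = C1*exp(-7*exp(-b)/5)


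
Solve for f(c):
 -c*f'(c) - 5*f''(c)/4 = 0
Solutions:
 f(c) = C1 + C2*erf(sqrt(10)*c/5)


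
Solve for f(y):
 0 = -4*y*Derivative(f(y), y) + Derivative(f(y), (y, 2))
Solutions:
 f(y) = C1 + C2*erfi(sqrt(2)*y)


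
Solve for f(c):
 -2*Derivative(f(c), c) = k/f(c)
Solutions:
 f(c) = -sqrt(C1 - c*k)
 f(c) = sqrt(C1 - c*k)


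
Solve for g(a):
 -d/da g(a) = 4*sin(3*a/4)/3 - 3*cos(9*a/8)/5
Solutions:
 g(a) = C1 + 8*sin(9*a/8)/15 + 16*cos(3*a/4)/9


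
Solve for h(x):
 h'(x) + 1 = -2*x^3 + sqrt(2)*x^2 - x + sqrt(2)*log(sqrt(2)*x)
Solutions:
 h(x) = C1 - x^4/2 + sqrt(2)*x^3/3 - x^2/2 + sqrt(2)*x*log(x) - sqrt(2)*x - x + sqrt(2)*x*log(2)/2


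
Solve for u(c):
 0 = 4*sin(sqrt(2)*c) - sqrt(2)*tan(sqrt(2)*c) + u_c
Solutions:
 u(c) = C1 - log(cos(sqrt(2)*c)) + 2*sqrt(2)*cos(sqrt(2)*c)


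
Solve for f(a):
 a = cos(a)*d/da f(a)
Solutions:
 f(a) = C1 + Integral(a/cos(a), a)


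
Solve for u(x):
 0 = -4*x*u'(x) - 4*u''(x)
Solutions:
 u(x) = C1 + C2*erf(sqrt(2)*x/2)


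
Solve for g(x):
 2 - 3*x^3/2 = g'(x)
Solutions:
 g(x) = C1 - 3*x^4/8 + 2*x


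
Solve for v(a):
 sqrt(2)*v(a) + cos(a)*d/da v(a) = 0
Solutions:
 v(a) = C1*(sin(a) - 1)^(sqrt(2)/2)/(sin(a) + 1)^(sqrt(2)/2)


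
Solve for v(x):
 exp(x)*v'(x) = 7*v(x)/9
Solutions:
 v(x) = C1*exp(-7*exp(-x)/9)


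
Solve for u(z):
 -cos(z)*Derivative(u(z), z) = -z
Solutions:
 u(z) = C1 + Integral(z/cos(z), z)


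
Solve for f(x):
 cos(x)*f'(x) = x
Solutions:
 f(x) = C1 + Integral(x/cos(x), x)


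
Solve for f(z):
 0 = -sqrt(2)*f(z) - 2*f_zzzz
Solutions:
 f(z) = (C1*sin(2^(3/8)*z/2) + C2*cos(2^(3/8)*z/2))*exp(-2^(3/8)*z/2) + (C3*sin(2^(3/8)*z/2) + C4*cos(2^(3/8)*z/2))*exp(2^(3/8)*z/2)


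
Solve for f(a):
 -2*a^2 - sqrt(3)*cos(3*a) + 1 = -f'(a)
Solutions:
 f(a) = C1 + 2*a^3/3 - a + sqrt(3)*sin(3*a)/3


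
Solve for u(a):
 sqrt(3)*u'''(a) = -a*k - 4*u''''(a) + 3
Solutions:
 u(a) = C1 + C2*a + C3*a^2 + C4*exp(-sqrt(3)*a/4) - sqrt(3)*a^4*k/72 + a^3*(4*k + 3*sqrt(3))/18


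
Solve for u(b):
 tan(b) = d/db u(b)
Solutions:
 u(b) = C1 - log(cos(b))


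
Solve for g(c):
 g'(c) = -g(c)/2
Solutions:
 g(c) = C1*exp(-c/2)


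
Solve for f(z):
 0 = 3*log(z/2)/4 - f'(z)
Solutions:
 f(z) = C1 + 3*z*log(z)/4 - 3*z/4 - 3*z*log(2)/4


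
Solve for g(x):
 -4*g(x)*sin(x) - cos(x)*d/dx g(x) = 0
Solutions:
 g(x) = C1*cos(x)^4


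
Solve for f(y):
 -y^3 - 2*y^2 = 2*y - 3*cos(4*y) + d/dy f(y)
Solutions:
 f(y) = C1 - y^4/4 - 2*y^3/3 - y^2 + 3*sin(4*y)/4


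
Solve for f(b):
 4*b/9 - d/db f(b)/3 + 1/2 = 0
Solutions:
 f(b) = C1 + 2*b^2/3 + 3*b/2


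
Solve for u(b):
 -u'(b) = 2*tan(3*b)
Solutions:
 u(b) = C1 + 2*log(cos(3*b))/3


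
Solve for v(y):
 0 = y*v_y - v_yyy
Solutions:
 v(y) = C1 + Integral(C2*airyai(y) + C3*airybi(y), y)


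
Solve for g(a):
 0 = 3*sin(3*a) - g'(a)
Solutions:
 g(a) = C1 - cos(3*a)


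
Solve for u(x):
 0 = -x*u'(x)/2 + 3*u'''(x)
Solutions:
 u(x) = C1 + Integral(C2*airyai(6^(2/3)*x/6) + C3*airybi(6^(2/3)*x/6), x)


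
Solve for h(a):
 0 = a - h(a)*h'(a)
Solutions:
 h(a) = -sqrt(C1 + a^2)
 h(a) = sqrt(C1 + a^2)


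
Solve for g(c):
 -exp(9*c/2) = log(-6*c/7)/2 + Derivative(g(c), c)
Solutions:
 g(c) = C1 - c*log(-c)/2 + c*(-log(6) + 1/2 + log(42)/2) - 2*exp(9*c/2)/9


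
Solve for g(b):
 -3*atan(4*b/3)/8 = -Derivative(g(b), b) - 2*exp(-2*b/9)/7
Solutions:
 g(b) = C1 + 3*b*atan(4*b/3)/8 - 9*log(16*b^2 + 9)/64 + 9*exp(-2*b/9)/7


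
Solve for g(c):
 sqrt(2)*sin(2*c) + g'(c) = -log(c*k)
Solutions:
 g(c) = C1 - c*log(c*k) + c + sqrt(2)*cos(2*c)/2


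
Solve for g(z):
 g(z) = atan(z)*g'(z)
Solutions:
 g(z) = C1*exp(Integral(1/atan(z), z))


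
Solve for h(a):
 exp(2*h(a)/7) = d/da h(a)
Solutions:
 h(a) = 7*log(-sqrt(-1/(C1 + a))) - 7*log(2) + 7*log(14)/2
 h(a) = 7*log(-1/(C1 + a))/2 - 7*log(2) + 7*log(14)/2


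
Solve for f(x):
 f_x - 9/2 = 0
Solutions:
 f(x) = C1 + 9*x/2


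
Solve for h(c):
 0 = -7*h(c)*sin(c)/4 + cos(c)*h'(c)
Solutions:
 h(c) = C1/cos(c)^(7/4)


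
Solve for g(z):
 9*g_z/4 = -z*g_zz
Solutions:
 g(z) = C1 + C2/z^(5/4)


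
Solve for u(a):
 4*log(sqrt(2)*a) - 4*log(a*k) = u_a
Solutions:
 u(a) = C1 + 2*a*(-2*log(k) + log(2))


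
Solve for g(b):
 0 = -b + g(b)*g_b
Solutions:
 g(b) = -sqrt(C1 + b^2)
 g(b) = sqrt(C1 + b^2)


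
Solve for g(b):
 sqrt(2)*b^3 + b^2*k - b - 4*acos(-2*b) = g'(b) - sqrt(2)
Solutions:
 g(b) = C1 + sqrt(2)*b^4/4 + b^3*k/3 - b^2/2 - 4*b*acos(-2*b) + sqrt(2)*b - 2*sqrt(1 - 4*b^2)


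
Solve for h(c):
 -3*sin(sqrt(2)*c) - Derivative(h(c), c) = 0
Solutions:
 h(c) = C1 + 3*sqrt(2)*cos(sqrt(2)*c)/2


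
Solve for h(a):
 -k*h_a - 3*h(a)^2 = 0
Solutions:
 h(a) = k/(C1*k + 3*a)


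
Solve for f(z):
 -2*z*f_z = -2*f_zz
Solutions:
 f(z) = C1 + C2*erfi(sqrt(2)*z/2)


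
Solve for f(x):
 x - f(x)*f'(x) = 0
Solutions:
 f(x) = -sqrt(C1 + x^2)
 f(x) = sqrt(C1 + x^2)


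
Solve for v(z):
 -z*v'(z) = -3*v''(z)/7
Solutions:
 v(z) = C1 + C2*erfi(sqrt(42)*z/6)


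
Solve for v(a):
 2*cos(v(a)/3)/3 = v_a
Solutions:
 -2*a/3 - 3*log(sin(v(a)/3) - 1)/2 + 3*log(sin(v(a)/3) + 1)/2 = C1


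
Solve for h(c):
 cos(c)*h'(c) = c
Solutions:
 h(c) = C1 + Integral(c/cos(c), c)


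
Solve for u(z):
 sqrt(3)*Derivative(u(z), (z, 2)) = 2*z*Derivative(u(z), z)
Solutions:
 u(z) = C1 + C2*erfi(3^(3/4)*z/3)


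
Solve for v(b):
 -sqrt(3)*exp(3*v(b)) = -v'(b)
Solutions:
 v(b) = log(-1/(C1 + 3*sqrt(3)*b))/3
 v(b) = log((-1/(C1 + sqrt(3)*b))^(1/3)*(-3^(2/3) - 3*3^(1/6)*I)/6)
 v(b) = log((-1/(C1 + sqrt(3)*b))^(1/3)*(-3^(2/3) + 3*3^(1/6)*I)/6)


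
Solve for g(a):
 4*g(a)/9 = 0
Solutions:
 g(a) = 0


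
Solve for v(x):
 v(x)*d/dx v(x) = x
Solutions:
 v(x) = -sqrt(C1 + x^2)
 v(x) = sqrt(C1 + x^2)


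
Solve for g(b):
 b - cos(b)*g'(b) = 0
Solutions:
 g(b) = C1 + Integral(b/cos(b), b)


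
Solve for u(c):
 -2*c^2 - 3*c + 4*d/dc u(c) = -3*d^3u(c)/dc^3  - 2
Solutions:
 u(c) = C1 + C2*sin(2*sqrt(3)*c/3) + C3*cos(2*sqrt(3)*c/3) + c^3/6 + 3*c^2/8 - 5*c/4


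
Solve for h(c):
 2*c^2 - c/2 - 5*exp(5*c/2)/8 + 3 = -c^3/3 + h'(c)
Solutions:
 h(c) = C1 + c^4/12 + 2*c^3/3 - c^2/4 + 3*c - exp(5*c/2)/4


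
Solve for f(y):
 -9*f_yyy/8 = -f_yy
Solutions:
 f(y) = C1 + C2*y + C3*exp(8*y/9)


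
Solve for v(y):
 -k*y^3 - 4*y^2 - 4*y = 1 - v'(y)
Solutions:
 v(y) = C1 + k*y^4/4 + 4*y^3/3 + 2*y^2 + y


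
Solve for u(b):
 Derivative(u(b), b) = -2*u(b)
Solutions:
 u(b) = C1*exp(-2*b)


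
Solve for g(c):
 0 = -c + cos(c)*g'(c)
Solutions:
 g(c) = C1 + Integral(c/cos(c), c)


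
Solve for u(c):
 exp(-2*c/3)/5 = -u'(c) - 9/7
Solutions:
 u(c) = C1 - 9*c/7 + 3*exp(-2*c/3)/10


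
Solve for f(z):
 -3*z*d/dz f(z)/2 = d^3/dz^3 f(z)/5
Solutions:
 f(z) = C1 + Integral(C2*airyai(-15^(1/3)*2^(2/3)*z/2) + C3*airybi(-15^(1/3)*2^(2/3)*z/2), z)


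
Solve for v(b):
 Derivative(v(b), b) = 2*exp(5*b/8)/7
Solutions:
 v(b) = C1 + 16*exp(5*b/8)/35


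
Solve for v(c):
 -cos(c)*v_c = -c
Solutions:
 v(c) = C1 + Integral(c/cos(c), c)


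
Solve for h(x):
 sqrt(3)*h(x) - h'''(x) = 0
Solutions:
 h(x) = C3*exp(3^(1/6)*x) + (C1*sin(3^(2/3)*x/2) + C2*cos(3^(2/3)*x/2))*exp(-3^(1/6)*x/2)


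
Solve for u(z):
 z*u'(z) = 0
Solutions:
 u(z) = C1


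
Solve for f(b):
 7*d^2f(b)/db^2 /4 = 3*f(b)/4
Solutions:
 f(b) = C1*exp(-sqrt(21)*b/7) + C2*exp(sqrt(21)*b/7)


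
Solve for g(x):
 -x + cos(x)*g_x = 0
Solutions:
 g(x) = C1 + Integral(x/cos(x), x)


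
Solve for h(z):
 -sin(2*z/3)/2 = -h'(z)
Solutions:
 h(z) = C1 - 3*cos(2*z/3)/4


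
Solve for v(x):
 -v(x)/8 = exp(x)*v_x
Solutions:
 v(x) = C1*exp(exp(-x)/8)


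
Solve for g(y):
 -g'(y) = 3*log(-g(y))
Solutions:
 -li(-g(y)) = C1 - 3*y


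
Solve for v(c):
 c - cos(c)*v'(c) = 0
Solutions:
 v(c) = C1 + Integral(c/cos(c), c)


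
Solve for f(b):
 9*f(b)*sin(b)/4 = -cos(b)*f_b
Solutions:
 f(b) = C1*cos(b)^(9/4)


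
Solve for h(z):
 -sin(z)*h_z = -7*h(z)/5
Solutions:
 h(z) = C1*(cos(z) - 1)^(7/10)/(cos(z) + 1)^(7/10)


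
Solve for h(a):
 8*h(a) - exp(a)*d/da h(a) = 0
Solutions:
 h(a) = C1*exp(-8*exp(-a))


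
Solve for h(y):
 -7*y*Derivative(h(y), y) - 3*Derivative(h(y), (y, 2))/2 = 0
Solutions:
 h(y) = C1 + C2*erf(sqrt(21)*y/3)


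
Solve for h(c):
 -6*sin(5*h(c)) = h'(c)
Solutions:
 h(c) = -acos((-C1 - exp(60*c))/(C1 - exp(60*c)))/5 + 2*pi/5
 h(c) = acos((-C1 - exp(60*c))/(C1 - exp(60*c)))/5


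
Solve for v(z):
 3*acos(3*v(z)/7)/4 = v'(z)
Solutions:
 Integral(1/acos(3*_y/7), (_y, v(z))) = C1 + 3*z/4


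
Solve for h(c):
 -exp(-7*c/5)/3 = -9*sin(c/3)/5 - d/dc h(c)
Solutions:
 h(c) = C1 + 27*cos(c/3)/5 - 5*exp(-7*c/5)/21


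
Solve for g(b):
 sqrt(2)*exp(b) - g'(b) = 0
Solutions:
 g(b) = C1 + sqrt(2)*exp(b)
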